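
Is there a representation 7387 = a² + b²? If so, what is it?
Not possible

Factorization: 7387 = 83 × 89
By Fermat: n is sum of two squares iff every prime p ≡ 3 (mod 4) appears to even power.
Prime(s) ≡ 3 (mod 4) with odd exponent: [(83, 1)]
Therefore 7387 cannot be expressed as a² + b².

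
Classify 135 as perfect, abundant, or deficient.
deficient

Proper divisors of 135: sum = 1 + 3 + 5 + 9 + 15 + 27 + 45 = 105
Since 105 < 135, 135 is deficient.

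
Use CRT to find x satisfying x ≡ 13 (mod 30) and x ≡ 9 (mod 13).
373

Using Chinese Remainder Theorem:
M = 30 × 13 = 390
M1 = 13, M2 = 30
y1 = 13^(-1) mod 30 = 7
y2 = 30^(-1) mod 13 = 10
x = (13×13×7 + 9×30×10) mod 390 = 373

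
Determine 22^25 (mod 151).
32

Repeated squaring. Binary of 25 = 11001.
22^1 ≡ 22 (mod 151); 22^2 ≡ 31 (mod 151); 22^4 ≡ 55 (mod 151); 22^8 ≡ 5 (mod 151); 22^16 ≡ 25 (mod 151)
22^25 = 22^1 × 22^8 × 22^16 ≡ 32 (mod 151)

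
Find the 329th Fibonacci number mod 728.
13

Matrix identity: Q^n = [[F_(n+1), F_n], [F_n, F_(n-1)]] with Q = [[1,1],[1,0]].
n = 329 = 101001001₂. Square-and-multiply, entries mod 728:
Q^1 = [[1,1],[1,0]]
Q^2 = (Q^1)² = [[2,1],[1,1]]
Q^5 = (Q^2)²·Q = [[8,5],[5,3]]
Q^10 = (Q^5)² = [[89,55],[55,34]]
Q^20 = (Q^10)² = [[26,213],[213,541]]
Q^41 = (Q^20)²·Q = [[104,181],[181,651]]
Q^82 = (Q^41)² = [[625,519],[519,106]]
Q^164 = (Q^82)² = [[418,101],[101,317]]
Q^329 = (Q^164)²·Q = [[720,13],[13,707]]
F_329 mod 728 = Q^329[0][1] = 13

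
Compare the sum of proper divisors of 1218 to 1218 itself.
abundant

Proper divisors of 1218: sum = 1 + 2 + 3 + 6 + 7 + 14 + 21 + 29 + 42 + 58 + 87 + 174 + 203 + 406 + 609 = 1662
Since 1662 > 1218, 1218 is abundant.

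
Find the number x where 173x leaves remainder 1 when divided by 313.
38

gcd(173, 313) = 1, so the inverse exists.
Extended Euclidean algorithm on (313, 173):
313 = 1 × 173 + 140  ⟹  140 = (1)·313 + (-1)·173
173 = 1 × 140 + 33  ⟹  33 = (-1)·313 + (2)·173
140 = 4 × 33 + 8  ⟹  8 = (5)·313 + (-9)·173
33 = 4 × 8 + 1  ⟹  1 = (-21)·313 + (38)·173
So (38)·173 ≡ 1 (mod 313), i.e. 173^(-1) ≡ 38 (mod 313).
Check: 173 × 38 = 6574 ≡ 1 (mod 313)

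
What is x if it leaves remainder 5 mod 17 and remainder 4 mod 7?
39

Using Chinese Remainder Theorem:
M = 17 × 7 = 119
M1 = 7, M2 = 17
y1 = 7^(-1) mod 17 = 5
y2 = 17^(-1) mod 7 = 5
x = (5×7×5 + 4×17×5) mod 119 = 39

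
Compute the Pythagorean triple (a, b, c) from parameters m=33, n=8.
(1025, 528, 1153)

Euclid's formula: a = m² - n², b = 2mn, c = m² + n²
m = 33, n = 8
a = 33² - 8² = 1089 - 64 = 1025
b = 2 × 33 × 8 = 528
c = 33² + 8² = 1089 + 64 = 1153
Verification: 1025² + 528² = 1050625 + 278784 = 1329409 = 1153² ✓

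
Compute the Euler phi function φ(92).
44

92 = 2^2 × 23
φ(n) = n × ∏(1 - 1/p) for each prime p dividing n
φ(92) = 92 × (1 - 1/2) × (1 - 1/23) = 44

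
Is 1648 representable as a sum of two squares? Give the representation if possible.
Not possible

Factorization: 1648 = 2^4 × 103
By Fermat: n is sum of two squares iff every prime p ≡ 3 (mod 4) appears to even power.
Prime(s) ≡ 3 (mod 4) with odd exponent: [(103, 1)]
Therefore 1648 cannot be expressed as a² + b².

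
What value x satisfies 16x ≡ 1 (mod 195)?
61

gcd(16, 195) = 1, so the inverse exists.
Extended Euclidean algorithm on (195, 16):
195 = 12 × 16 + 3  ⟹  3 = (1)·195 + (-12)·16
16 = 5 × 3 + 1  ⟹  1 = (-5)·195 + (61)·16
So (61)·16 ≡ 1 (mod 195), i.e. 16^(-1) ≡ 61 (mod 195).
Check: 16 × 61 = 976 ≡ 1 (mod 195)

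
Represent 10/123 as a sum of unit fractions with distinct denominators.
1/13 + 1/229 + 1/91543 + 1/33520391853

Greedy algorithm:
10/123: ceiling(123/10) = 13, use 1/13
7/1599: ceiling(1599/7) = 229, use 1/229
4/366171: ceiling(366171/4) = 91543, use 1/91543
1/33520391853: ceiling(33520391853/1) = 33520391853, use 1/33520391853
Result: 10/123 = 1/13 + 1/229 + 1/91543 + 1/33520391853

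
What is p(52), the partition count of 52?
281589

p(n) counts ways to write n as a sum of positive integers (order ignored).
Euler's pentagonal recurrence: p(k) = p(k-1) + p(k-2) - p(k-5) - p(k-7) + p(k-12) + p(k-15) - ... (offsets j(3j∓1)/2, signs ++--, p(0)=1, p(<0)=0).
DP table for k = 0..51: p(0)=1, p(1)=1, p(2)=2, p(3)=3, p(4)=5, p(5)=7, p(6)=11, p(7)=15, p(8)=22, p(9)=30, p(10)=42, p(11)=56, p(12)=77, p(13)=101, p(14)=135, p(15)=176, p(16)=231, p(17)=297, p(18)=385, p(19)=490, p(20)=627, p(21)=792, p(22)=1002, p(23)=1255, p(24)=1575, p(25)=1958, p(26)=2436, p(27)=3010, p(28)=3718, p(29)=4565, p(30)=5604, p(31)=6842, p(32)=8349, p(33)=10143, p(34)=12310, p(35)=14883, p(36)=17977, p(37)=21637, p(38)=26015, p(39)=31185, p(40)=37338, p(41)=44583, p(42)=53174, p(43)=63261, p(44)=75175, p(45)=89134, p(46)=105558, p(47)=124754, p(48)=147273, p(49)=173525, p(50)=204226, p(51)=239943.
Final step: p(52) = p(51) + p(50) - p(47) - p(45) + p(40) + p(37) - p(30) - p(26) + p(17) + p(12) - p(1)
= 239943 + 204226 - 124754 - 89134 + 37338 + 21637 - 5604 - 2436 + 297 + 77 - 1
= 281589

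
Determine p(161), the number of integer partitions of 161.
118159068427

p(n) counts ways to write n as a sum of positive integers (order ignored).
Euler's pentagonal recurrence: p(k) = p(k-1) + p(k-2) - p(k-5) - p(k-7) + p(k-12) + p(k-15) - ... (offsets j(3j∓1)/2, signs ++--, p(0)=1, p(<0)=0).
DP table for k = 0..160: p(0)=1, p(1)=1, p(2)=2, p(3)=3, p(4)=5, p(5)=7, p(6)=11, p(7)=15, p(8)=22, p(9)=30, p(10)=42, p(11)=56, p(12)=77, p(13)=101, p(14)=135, p(15)=176, p(16)=231, p(17)=297, p(18)=385, p(19)=490, p(20)=627, p(21)=792, p(22)=1002, p(23)=1255, p(24)=1575, p(25)=1958, p(26)=2436, p(27)=3010, p(28)=3718, p(29)=4565, p(30)=5604, p(31)=6842, p(32)=8349, p(33)=10143, p(34)=12310, p(35)=14883, p(36)=17977, p(37)=21637, p(38)=26015, p(39)=31185, p(40)=37338, p(41)=44583, p(42)=53174, p(43)=63261, p(44)=75175, p(45)=89134, p(46)=105558, p(47)=124754, p(48)=147273, p(49)=173525, p(50)=204226, p(51)=239943, p(52)=281589, p(53)=329931, p(54)=386155, p(55)=451276, p(56)=526823, p(57)=614154, p(58)=715220, p(59)=831820, p(60)=966467, p(61)=1121505, p(62)=1300156, p(63)=1505499, p(64)=1741630, p(65)=2012558, p(66)=2323520, p(67)=2679689, p(68)=3087735, p(69)=3554345, p(70)=4087968, p(71)=4697205, p(72)=5392783, p(73)=6185689, p(74)=7089500, p(75)=8118264, p(76)=9289091, p(77)=10619863, p(78)=12132164, p(79)=13848650, p(80)=15796476, p(81)=18004327, p(82)=20506255, p(83)=23338469, p(84)=26543660, p(85)=30167357, p(86)=34262962, p(87)=38887673, p(88)=44108109, p(89)=49995925, p(90)=56634173, p(91)=64112359, p(92)=72533807, p(93)=82010177, p(94)=92669720, p(95)=104651419, p(96)=118114304, p(97)=133230930, p(98)=150198136, p(99)=169229875, p(100)=190569292, p(101)=214481126, p(102)=241265379, p(103)=271248950, p(104)=304801365, p(105)=342325709, p(106)=384276336, p(107)=431149389, p(108)=483502844, p(109)=541946240, p(110)=607163746, p(111)=679903203, p(112)=761002156, p(113)=851376628, p(114)=952050665, p(115)=1064144451, p(116)=1188908248, p(117)=1327710076, p(118)=1482074143, p(119)=1653668665, p(120)=1844349560, p(121)=2056148051, p(122)=2291320912, p(123)=2552338241, p(124)=2841940500, p(125)=3163127352, p(126)=3519222692, p(127)=3913864295, p(128)=4351078600, p(129)=4835271870, p(130)=5371315400, p(131)=5964539504, p(132)=6620830889, p(133)=7346629512, p(134)=8149040695, p(135)=9035836076, p(136)=10015581680, p(137)=11097645016, p(138)=12292341831, p(139)=13610949895, p(140)=15065878135, p(141)=16670689208, p(142)=18440293320, p(143)=20390982757, p(144)=22540654445, p(145)=24908858009, p(146)=27517052599, p(147)=30388671978, p(148)=33549419497, p(149)=37027355200, p(150)=40853235313, p(151)=45060624582, p(152)=49686288421, p(153)=54770336324, p(154)=60356673280, p(155)=66493182097, p(156)=73232243759, p(157)=80630964769, p(158)=88751778802, p(159)=97662728555, p(160)=107438159466.
Final step: p(161) = p(160) + p(159) - p(156) - p(154) + p(149) + p(146) - p(139) - p(135) + p(126) + p(121) - p(110) - p(104) + p(91) + p(84) - p(69) - p(61) + p(44) + p(35) - p(16) - p(6)
= 107438159466 + 97662728555 - 73232243759 - 60356673280 + 37027355200 + 27517052599 - 13610949895 - 9035836076 + 3519222692 + 2056148051 - 607163746 - 304801365 + 64112359 + 26543660 - 3554345 - 1121505 + 75175 + 14883 - 231 - 11
= 118159068427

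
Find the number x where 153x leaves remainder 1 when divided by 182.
69

gcd(153, 182) = 1, so the inverse exists.
Extended Euclidean algorithm on (182, 153):
182 = 1 × 153 + 29  ⟹  29 = (1)·182 + (-1)·153
153 = 5 × 29 + 8  ⟹  8 = (-5)·182 + (6)·153
29 = 3 × 8 + 5  ⟹  5 = (16)·182 + (-19)·153
8 = 1 × 5 + 3  ⟹  3 = (-21)·182 + (25)·153
5 = 1 × 3 + 2  ⟹  2 = (37)·182 + (-44)·153
3 = 1 × 2 + 1  ⟹  1 = (-58)·182 + (69)·153
So (69)·153 ≡ 1 (mod 182), i.e. 153^(-1) ≡ 69 (mod 182).
Check: 153 × 69 = 10557 ≡ 1 (mod 182)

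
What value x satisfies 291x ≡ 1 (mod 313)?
128

gcd(291, 313) = 1, so the inverse exists.
Extended Euclidean algorithm on (313, 291):
313 = 1 × 291 + 22  ⟹  22 = (1)·313 + (-1)·291
291 = 13 × 22 + 5  ⟹  5 = (-13)·313 + (14)·291
22 = 4 × 5 + 2  ⟹  2 = (53)·313 + (-57)·291
5 = 2 × 2 + 1  ⟹  1 = (-119)·313 + (128)·291
So (128)·291 ≡ 1 (mod 313), i.e. 291^(-1) ≡ 128 (mod 313).
Check: 291 × 128 = 37248 ≡ 1 (mod 313)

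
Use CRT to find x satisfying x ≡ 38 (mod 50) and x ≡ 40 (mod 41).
1188

Using Chinese Remainder Theorem:
M = 50 × 41 = 2050
M1 = 41, M2 = 50
y1 = 41^(-1) mod 50 = 11
y2 = 50^(-1) mod 41 = 32
x = (38×41×11 + 40×50×32) mod 2050 = 1188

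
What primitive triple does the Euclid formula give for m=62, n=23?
(3315, 2852, 4373)

Euclid's formula: a = m² - n², b = 2mn, c = m² + n²
m = 62, n = 23
a = 62² - 23² = 3844 - 529 = 3315
b = 2 × 62 × 23 = 2852
c = 62² + 23² = 3844 + 529 = 4373
Verification: 3315² + 2852² = 10989225 + 8133904 = 19123129 = 4373² ✓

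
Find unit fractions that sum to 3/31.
1/11 + 1/171 + 1/58311

Greedy algorithm:
3/31: ceiling(31/3) = 11, use 1/11
2/341: ceiling(341/2) = 171, use 1/171
1/58311: ceiling(58311/1) = 58311, use 1/58311
Result: 3/31 = 1/11 + 1/171 + 1/58311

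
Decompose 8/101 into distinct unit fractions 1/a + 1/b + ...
1/13 + 1/438 + 1/575094

Greedy algorithm:
8/101: ceiling(101/8) = 13, use 1/13
3/1313: ceiling(1313/3) = 438, use 1/438
1/575094: ceiling(575094/1) = 575094, use 1/575094
Result: 8/101 = 1/13 + 1/438 + 1/575094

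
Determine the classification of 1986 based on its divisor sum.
abundant

Proper divisors of 1986: sum = 1 + 2 + 3 + 6 + 331 + 662 + 993 = 1998
Since 1998 > 1986, 1986 is abundant.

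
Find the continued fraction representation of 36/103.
[0; 2, 1, 6, 5]

Euclidean algorithm steps:
36 = 0 × 103 + 36
103 = 2 × 36 + 31
36 = 1 × 31 + 5
31 = 6 × 5 + 1
5 = 5 × 1 + 0
Continued fraction: [0; 2, 1, 6, 5]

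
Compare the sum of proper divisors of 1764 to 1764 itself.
abundant

Proper divisors of 1764: sum = 1 + 2 + 3 + 4 + 6 + 7 + 9 + 12 + ... + 294 + 441 + 588 + 882 (26 divisors) = 3423
Since 3423 > 1764, 1764 is abundant.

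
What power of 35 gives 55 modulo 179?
99

Baby-step giant-step with step n = ⌈√179⌉ = 14.
Baby steps 35^j mod 179 (j:value) for j=0..13: 0:1, 1:35, 2:151, 3:94, 4:68, 5:53, 6:65, 7:127, 8:149, 9:24, 10:124, 11:44, 12:108, 13:21.
Giant-step multiplier: 35^(-14) ≡ 35^(178-14) = 35^164 ≡ 66 (mod 179).
Giant steps γ_i = 55·66^i mod 179: γ_0=55, γ_1=50, γ_2=78, γ_3=136, γ_4=26, γ_5=105, γ_6=128, γ_7=35 (in table at j=1).
x = i·n + j = 7·14 + 1 = 99.
Check: 35^99 ≡ 55 (mod 179).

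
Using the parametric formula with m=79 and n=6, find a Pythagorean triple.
(6205, 948, 6277)

Euclid's formula: a = m² - n², b = 2mn, c = m² + n²
m = 79, n = 6
a = 79² - 6² = 6241 - 36 = 6205
b = 2 × 79 × 6 = 948
c = 79² + 6² = 6241 + 36 = 6277
Verification: 6205² + 948² = 38502025 + 898704 = 39400729 = 6277² ✓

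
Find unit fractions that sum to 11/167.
1/16 + 1/297 + 1/793584

Greedy algorithm:
11/167: ceiling(167/11) = 16, use 1/16
9/2672: ceiling(2672/9) = 297, use 1/297
1/793584: ceiling(793584/1) = 793584, use 1/793584
Result: 11/167 = 1/16 + 1/297 + 1/793584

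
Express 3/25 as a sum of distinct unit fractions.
1/9 + 1/113 + 1/25425

Greedy algorithm:
3/25: ceiling(25/3) = 9, use 1/9
2/225: ceiling(225/2) = 113, use 1/113
1/25425: ceiling(25425/1) = 25425, use 1/25425
Result: 3/25 = 1/9 + 1/113 + 1/25425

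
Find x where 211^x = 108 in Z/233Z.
51

Baby-step giant-step with step n = ⌈√233⌉ = 16.
Baby steps 211^j mod 233 (j:value) for j=0..15: 0:1, 1:211, 2:18, 3:70, 4:91, 5:95, 6:7, 7:79, 8:126, 9:24, 10:171, 11:199, 12:49, 13:87, 14:183, 15:168.
Giant-step multiplier: 211^(-16) ≡ 211^(232-16) = 211^216 ≡ 51 (mod 233).
Giant steps γ_i = 108·51^i mod 233: γ_0=108, γ_1=149, γ_2=143, γ_3=70 (in table at j=3).
x = i·n + j = 3·16 + 3 = 51.
Check: 211^51 ≡ 108 (mod 233).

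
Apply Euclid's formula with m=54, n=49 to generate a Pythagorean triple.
(515, 5292, 5317)

Euclid's formula: a = m² - n², b = 2mn, c = m² + n²
m = 54, n = 49
a = 54² - 49² = 2916 - 2401 = 515
b = 2 × 54 × 49 = 5292
c = 54² + 49² = 2916 + 2401 = 5317
Verification: 515² + 5292² = 265225 + 28005264 = 28270489 = 5317² ✓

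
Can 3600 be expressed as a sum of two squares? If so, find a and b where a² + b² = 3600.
0² + 60² (a=0, b=60)

Factorization: 3600 = 2^4 × 3^2 × 5^2
By Fermat: n is sum of two squares iff every prime p ≡ 3 (mod 4) appears to even power.
All primes ≡ 3 (mod 4) appear to even power.
Search a = 0, 1, 2, … for 3600 - a² a perfect square: first hit at a = 0: 3600 - 0 = 3600 = 60².
3600 = 0² + 60² = 0 + 3600 ✓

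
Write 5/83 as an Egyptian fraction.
1/17 + 1/706 + 1/996166

Greedy algorithm:
5/83: ceiling(83/5) = 17, use 1/17
2/1411: ceiling(1411/2) = 706, use 1/706
1/996166: ceiling(996166/1) = 996166, use 1/996166
Result: 5/83 = 1/17 + 1/706 + 1/996166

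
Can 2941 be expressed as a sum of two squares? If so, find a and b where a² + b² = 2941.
5² + 54² (a=5, b=54)

Factorization: 2941 = 17 × 173
By Fermat: n is sum of two squares iff every prime p ≡ 3 (mod 4) appears to even power.
All primes ≡ 3 (mod 4) appear to even power.
Search a = 0, 1, 2, … for 2941 - a² a perfect square: first hit at a = 5: 2941 - 25 = 2916 = 54².
2941 = 5² + 54² = 25 + 2916 ✓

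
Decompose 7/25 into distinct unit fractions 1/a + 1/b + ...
1/4 + 1/34 + 1/1700

Greedy algorithm:
7/25: ceiling(25/7) = 4, use 1/4
3/100: ceiling(100/3) = 34, use 1/34
1/1700: ceiling(1700/1) = 1700, use 1/1700
Result: 7/25 = 1/4 + 1/34 + 1/1700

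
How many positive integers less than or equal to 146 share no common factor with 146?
72

146 = 2 × 73
φ(n) = n × ∏(1 - 1/p) for each prime p dividing n
φ(146) = 146 × (1 - 1/2) × (1 - 1/73) = 72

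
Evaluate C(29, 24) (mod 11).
10

Using Lucas' theorem:
Write n=29 and k=24 in base 11:
n in base 11: [2, 7]
k in base 11: [2, 2]
C(29,24) mod 11 = ∏ C(n_i, k_i) mod 11
Digit binomials (mod 11): C(2,2) = 1; C(7,2) = 21 ≡ 10
Product: 1 × 10 = 10 ≡ 10 (mod 11)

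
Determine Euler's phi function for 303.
200

303 = 3 × 101
φ(n) = n × ∏(1 - 1/p) for each prime p dividing n
φ(303) = 303 × (1 - 1/3) × (1 - 1/101) = 200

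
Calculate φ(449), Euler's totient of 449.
448

449 = 449
φ(n) = n × ∏(1 - 1/p) for each prime p dividing n
φ(449) = 449 × (1 - 1/449) = 448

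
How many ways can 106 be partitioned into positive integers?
384276336

p(n) counts ways to write n as a sum of positive integers (order ignored).
Euler's pentagonal recurrence: p(k) = p(k-1) + p(k-2) - p(k-5) - p(k-7) + p(k-12) + p(k-15) - ... (offsets j(3j∓1)/2, signs ++--, p(0)=1, p(<0)=0).
DP table for k = 0..105: p(0)=1, p(1)=1, p(2)=2, p(3)=3, p(4)=5, p(5)=7, p(6)=11, p(7)=15, p(8)=22, p(9)=30, p(10)=42, p(11)=56, p(12)=77, p(13)=101, p(14)=135, p(15)=176, p(16)=231, p(17)=297, p(18)=385, p(19)=490, p(20)=627, p(21)=792, p(22)=1002, p(23)=1255, p(24)=1575, p(25)=1958, p(26)=2436, p(27)=3010, p(28)=3718, p(29)=4565, p(30)=5604, p(31)=6842, p(32)=8349, p(33)=10143, p(34)=12310, p(35)=14883, p(36)=17977, p(37)=21637, p(38)=26015, p(39)=31185, p(40)=37338, p(41)=44583, p(42)=53174, p(43)=63261, p(44)=75175, p(45)=89134, p(46)=105558, p(47)=124754, p(48)=147273, p(49)=173525, p(50)=204226, p(51)=239943, p(52)=281589, p(53)=329931, p(54)=386155, p(55)=451276, p(56)=526823, p(57)=614154, p(58)=715220, p(59)=831820, p(60)=966467, p(61)=1121505, p(62)=1300156, p(63)=1505499, p(64)=1741630, p(65)=2012558, p(66)=2323520, p(67)=2679689, p(68)=3087735, p(69)=3554345, p(70)=4087968, p(71)=4697205, p(72)=5392783, p(73)=6185689, p(74)=7089500, p(75)=8118264, p(76)=9289091, p(77)=10619863, p(78)=12132164, p(79)=13848650, p(80)=15796476, p(81)=18004327, p(82)=20506255, p(83)=23338469, p(84)=26543660, p(85)=30167357, p(86)=34262962, p(87)=38887673, p(88)=44108109, p(89)=49995925, p(90)=56634173, p(91)=64112359, p(92)=72533807, p(93)=82010177, p(94)=92669720, p(95)=104651419, p(96)=118114304, p(97)=133230930, p(98)=150198136, p(99)=169229875, p(100)=190569292, p(101)=214481126, p(102)=241265379, p(103)=271248950, p(104)=304801365, p(105)=342325709.
Final step: p(106) = p(105) + p(104) - p(101) - p(99) + p(94) + p(91) - p(84) - p(80) + p(71) + p(66) - p(55) - p(49) + p(36) + p(29) - p(14) - p(6)
= 342325709 + 304801365 - 214481126 - 169229875 + 92669720 + 64112359 - 26543660 - 15796476 + 4697205 + 2323520 - 451276 - 173525 + 17977 + 4565 - 135 - 11
= 384276336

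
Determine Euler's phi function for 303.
200

303 = 3 × 101
φ(n) = n × ∏(1 - 1/p) for each prime p dividing n
φ(303) = 303 × (1 - 1/3) × (1 - 1/101) = 200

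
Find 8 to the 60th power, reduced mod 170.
16

Repeated squaring. Binary of 60 = 111100.
8^1 ≡ 8 (mod 170); 8^2 ≡ 64 (mod 170); 8^4 ≡ 16 (mod 170); 8^8 ≡ 86 (mod 170); 8^16 ≡ 86 (mod 170); 8^32 ≡ 86 (mod 170)
8^60 = 8^4 × 8^8 × 8^16 × 8^32 ≡ 16 (mod 170)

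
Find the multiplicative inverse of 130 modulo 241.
165

gcd(130, 241) = 1, so the inverse exists.
Extended Euclidean algorithm on (241, 130):
241 = 1 × 130 + 111  ⟹  111 = (1)·241 + (-1)·130
130 = 1 × 111 + 19  ⟹  19 = (-1)·241 + (2)·130
111 = 5 × 19 + 16  ⟹  16 = (6)·241 + (-11)·130
19 = 1 × 16 + 3  ⟹  3 = (-7)·241 + (13)·130
16 = 5 × 3 + 1  ⟹  1 = (41)·241 + (-76)·130
So (-76)·130 ≡ 1 (mod 241), i.e. 130^(-1) ≡ -76 ≡ 165 (mod 241).
Check: 130 × 165 = 21450 ≡ 1 (mod 241)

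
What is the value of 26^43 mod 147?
26

Repeated squaring. Binary of 43 = 101011.
26^1 ≡ 26 (mod 147); 26^2 ≡ 88 (mod 147); 26^4 ≡ 100 (mod 147); 26^8 ≡ 4 (mod 147); 26^16 ≡ 16 (mod 147); 26^32 ≡ 109 (mod 147)
26^43 = 26^1 × 26^2 × 26^8 × 26^32 ≡ 26 (mod 147)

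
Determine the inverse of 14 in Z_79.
17

gcd(14, 79) = 1, so the inverse exists.
Extended Euclidean algorithm on (79, 14):
79 = 5 × 14 + 9  ⟹  9 = (1)·79 + (-5)·14
14 = 1 × 9 + 5  ⟹  5 = (-1)·79 + (6)·14
9 = 1 × 5 + 4  ⟹  4 = (2)·79 + (-11)·14
5 = 1 × 4 + 1  ⟹  1 = (-3)·79 + (17)·14
So (17)·14 ≡ 1 (mod 79), i.e. 14^(-1) ≡ 17 (mod 79).
Check: 14 × 17 = 238 ≡ 1 (mod 79)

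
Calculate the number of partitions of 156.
73232243759

p(n) counts ways to write n as a sum of positive integers (order ignored).
Euler's pentagonal recurrence: p(k) = p(k-1) + p(k-2) - p(k-5) - p(k-7) + p(k-12) + p(k-15) - ... (offsets j(3j∓1)/2, signs ++--, p(0)=1, p(<0)=0).
DP table for k = 0..155: p(0)=1, p(1)=1, p(2)=2, p(3)=3, p(4)=5, p(5)=7, p(6)=11, p(7)=15, p(8)=22, p(9)=30, p(10)=42, p(11)=56, p(12)=77, p(13)=101, p(14)=135, p(15)=176, p(16)=231, p(17)=297, p(18)=385, p(19)=490, p(20)=627, p(21)=792, p(22)=1002, p(23)=1255, p(24)=1575, p(25)=1958, p(26)=2436, p(27)=3010, p(28)=3718, p(29)=4565, p(30)=5604, p(31)=6842, p(32)=8349, p(33)=10143, p(34)=12310, p(35)=14883, p(36)=17977, p(37)=21637, p(38)=26015, p(39)=31185, p(40)=37338, p(41)=44583, p(42)=53174, p(43)=63261, p(44)=75175, p(45)=89134, p(46)=105558, p(47)=124754, p(48)=147273, p(49)=173525, p(50)=204226, p(51)=239943, p(52)=281589, p(53)=329931, p(54)=386155, p(55)=451276, p(56)=526823, p(57)=614154, p(58)=715220, p(59)=831820, p(60)=966467, p(61)=1121505, p(62)=1300156, p(63)=1505499, p(64)=1741630, p(65)=2012558, p(66)=2323520, p(67)=2679689, p(68)=3087735, p(69)=3554345, p(70)=4087968, p(71)=4697205, p(72)=5392783, p(73)=6185689, p(74)=7089500, p(75)=8118264, p(76)=9289091, p(77)=10619863, p(78)=12132164, p(79)=13848650, p(80)=15796476, p(81)=18004327, p(82)=20506255, p(83)=23338469, p(84)=26543660, p(85)=30167357, p(86)=34262962, p(87)=38887673, p(88)=44108109, p(89)=49995925, p(90)=56634173, p(91)=64112359, p(92)=72533807, p(93)=82010177, p(94)=92669720, p(95)=104651419, p(96)=118114304, p(97)=133230930, p(98)=150198136, p(99)=169229875, p(100)=190569292, p(101)=214481126, p(102)=241265379, p(103)=271248950, p(104)=304801365, p(105)=342325709, p(106)=384276336, p(107)=431149389, p(108)=483502844, p(109)=541946240, p(110)=607163746, p(111)=679903203, p(112)=761002156, p(113)=851376628, p(114)=952050665, p(115)=1064144451, p(116)=1188908248, p(117)=1327710076, p(118)=1482074143, p(119)=1653668665, p(120)=1844349560, p(121)=2056148051, p(122)=2291320912, p(123)=2552338241, p(124)=2841940500, p(125)=3163127352, p(126)=3519222692, p(127)=3913864295, p(128)=4351078600, p(129)=4835271870, p(130)=5371315400, p(131)=5964539504, p(132)=6620830889, p(133)=7346629512, p(134)=8149040695, p(135)=9035836076, p(136)=10015581680, p(137)=11097645016, p(138)=12292341831, p(139)=13610949895, p(140)=15065878135, p(141)=16670689208, p(142)=18440293320, p(143)=20390982757, p(144)=22540654445, p(145)=24908858009, p(146)=27517052599, p(147)=30388671978, p(148)=33549419497, p(149)=37027355200, p(150)=40853235313, p(151)=45060624582, p(152)=49686288421, p(153)=54770336324, p(154)=60356673280, p(155)=66493182097.
Final step: p(156) = p(155) + p(154) - p(151) - p(149) + p(144) + p(141) - p(134) - p(130) + p(121) + p(116) - p(105) - p(99) + p(86) + p(79) - p(64) - p(56) + p(39) + p(30) - p(11) - p(1)
= 66493182097 + 60356673280 - 45060624582 - 37027355200 + 22540654445 + 16670689208 - 8149040695 - 5371315400 + 2056148051 + 1188908248 - 342325709 - 169229875 + 34262962 + 13848650 - 1741630 - 526823 + 31185 + 5604 - 56 - 1
= 73232243759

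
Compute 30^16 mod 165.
135

Repeated squaring. Binary of 16 = 10000.
30^1 ≡ 30 (mod 165); 30^2 ≡ 75 (mod 165); 30^4 ≡ 15 (mod 165); 30^8 ≡ 60 (mod 165); 30^16 ≡ 135 (mod 165)
30^16 = 30^16 ≡ 135 (mod 165)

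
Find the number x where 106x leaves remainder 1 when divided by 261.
229

gcd(106, 261) = 1, so the inverse exists.
Extended Euclidean algorithm on (261, 106):
261 = 2 × 106 + 49  ⟹  49 = (1)·261 + (-2)·106
106 = 2 × 49 + 8  ⟹  8 = (-2)·261 + (5)·106
49 = 6 × 8 + 1  ⟹  1 = (13)·261 + (-32)·106
So (-32)·106 ≡ 1 (mod 261), i.e. 106^(-1) ≡ -32 ≡ 229 (mod 261).
Check: 106 × 229 = 24274 ≡ 1 (mod 261)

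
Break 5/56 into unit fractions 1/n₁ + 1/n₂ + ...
1/12 + 1/168

Greedy algorithm:
5/56: ceiling(56/5) = 12, use 1/12
1/168: ceiling(168/1) = 168, use 1/168
Result: 5/56 = 1/12 + 1/168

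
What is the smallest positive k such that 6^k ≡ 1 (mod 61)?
60

61 is prime, so ord(6) divides φ(61) = 60.
Divisors of 60: 1, 2, 3, 4, 5, 6, 10, 12, 15, 20, 30, 60.
Repeated squaring: 6^1 ≡ 6, 6^2 ≡ 36, 6^4 ≡ 15, 6^8 ≡ 42, 6^16 ≡ 56, 6^32 ≡ 25 (mod 61).
Test 6^d mod 61 for each divisor d in increasing order:
6^1 ≡ 6
6^2 ≡ 36
6^3 = 6^2·6^1 ≡ 33
6^4 ≡ 15
6^5 = 6^4·6^1 ≡ 29
6^6 = 6^4·6^2 ≡ 52
6^10 = 6^8·6^2 ≡ 48
6^12 = 6^8·6^4 ≡ 20
6^15 = 6^8·6^4·6^2·6^1 ≡ 50
6^20 = 6^16·6^4 ≡ 47
6^30 = 6^16·6^8·6^4·6^2 ≡ 60
6^60 = 6^32·6^16·6^8·6^4 ≡ 1  ← first divisor giving 1
The order is 60.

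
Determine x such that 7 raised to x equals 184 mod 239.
23

Baby-step giant-step with step n = ⌈√239⌉ = 16.
Baby steps 7^j mod 239 (j:value) for j=0..15: 0:1, 1:7, 2:49, 3:104, 4:11, 5:77, 6:61, 7:188, 8:121, 9:130, 10:193, 11:156, 12:136, 13:235, 14:211, 15:43.
Giant-step multiplier: 7^(-16) ≡ 7^(238-16) = 7^222 ≡ 27 (mod 239).
Giant steps γ_i = 184·27^i mod 239: γ_0=184, γ_1=188 (in table at j=7).
x = i·n + j = 1·16 + 7 = 23.
Check: 7^23 ≡ 184 (mod 239).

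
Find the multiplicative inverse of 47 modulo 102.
89

gcd(47, 102) = 1, so the inverse exists.
Extended Euclidean algorithm on (102, 47):
102 = 2 × 47 + 8  ⟹  8 = (1)·102 + (-2)·47
47 = 5 × 8 + 7  ⟹  7 = (-5)·102 + (11)·47
8 = 1 × 7 + 1  ⟹  1 = (6)·102 + (-13)·47
So (-13)·47 ≡ 1 (mod 102), i.e. 47^(-1) ≡ -13 ≡ 89 (mod 102).
Check: 47 × 89 = 4183 ≡ 1 (mod 102)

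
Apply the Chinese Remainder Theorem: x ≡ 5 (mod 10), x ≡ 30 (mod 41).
235

Using Chinese Remainder Theorem:
M = 10 × 41 = 410
M1 = 41, M2 = 10
y1 = 41^(-1) mod 10 = 1
y2 = 10^(-1) mod 41 = 37
x = (5×41×1 + 30×10×37) mod 410 = 235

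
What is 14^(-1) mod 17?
11

gcd(14, 17) = 1, so the inverse exists.
Extended Euclidean algorithm on (17, 14):
17 = 1 × 14 + 3  ⟹  3 = (1)·17 + (-1)·14
14 = 4 × 3 + 2  ⟹  2 = (-4)·17 + (5)·14
3 = 1 × 2 + 1  ⟹  1 = (5)·17 + (-6)·14
So (-6)·14 ≡ 1 (mod 17), i.e. 14^(-1) ≡ -6 ≡ 11 (mod 17).
Check: 14 × 11 = 154 ≡ 1 (mod 17)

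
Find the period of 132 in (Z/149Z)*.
74

149 is prime, so ord(132) divides φ(149) = 148.
Divisors of 148: 1, 2, 4, 37, 74, 148.
Repeated squaring: 132^1 ≡ 132, 132^2 ≡ 140, 132^4 ≡ 81, 132^8 ≡ 5, 132^16 ≡ 25, 132^32 ≡ 29, 132^64 ≡ 96, 132^128 ≡ 127 (mod 149).
Test 132^d mod 149 for each divisor d in increasing order:
132^1 ≡ 132
132^2 ≡ 140
132^4 ≡ 81
132^37 = 132^32·132^4·132^1 ≡ 148
132^74 = 132^64·132^8·132^2 ≡ 1  ← first divisor giving 1
The order is 74.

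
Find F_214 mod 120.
47

Matrix identity: Q^n = [[F_(n+1), F_n], [F_n, F_(n-1)]] with Q = [[1,1],[1,0]].
n = 214 = 11010110₂. Square-and-multiply, entries mod 120:
Q^1 = [[1,1],[1,0]]
Q^3 = (Q^1)²·Q = [[3,2],[2,1]]
Q^6 = (Q^3)² = [[13,8],[8,5]]
Q^13 = (Q^6)²·Q = [[17,113],[113,24]]
Q^26 = (Q^13)² = [[98,73],[73,25]]
Q^53 = (Q^26)²·Q = [[32,53],[53,99]]
Q^107 = (Q^53)²·Q = [[96,113],[113,103]]
Q^214 = (Q^107)² = [[25,47],[47,98]]
F_214 mod 120 = Q^214[0][1] = 47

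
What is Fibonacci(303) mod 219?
13

Matrix identity: Q^n = [[F_(n+1), F_n], [F_n, F_(n-1)]] with Q = [[1,1],[1,0]].
n = 303 = 100101111₂. Square-and-multiply, entries mod 219:
Q^1 = [[1,1],[1,0]]
Q^2 = (Q^1)² = [[2,1],[1,1]]
Q^4 = (Q^2)² = [[5,3],[3,2]]
Q^9 = (Q^4)²·Q = [[55,34],[34,21]]
Q^18 = (Q^9)² = [[20,175],[175,64]]
Q^37 = (Q^18)²·Q = [[173,146],[146,27]]
Q^75 = (Q^37)²·Q = [[72,218],[218,73]]
Q^151 = (Q^75)²·Q = [[3,148],[148,74]]
Q^303 = (Q^151)²·Q = [[21,13],[13,8]]
F_303 mod 219 = Q^303[0][1] = 13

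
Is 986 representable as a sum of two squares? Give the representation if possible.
5² + 31² (a=5, b=31)

Factorization: 986 = 2 × 17 × 29
By Fermat: n is sum of two squares iff every prime p ≡ 3 (mod 4) appears to even power.
All primes ≡ 3 (mod 4) appear to even power.
Search a = 0, 1, 2, … for 986 - a² a perfect square: first hit at a = 5: 986 - 25 = 961 = 31².
986 = 5² + 31² = 25 + 961 ✓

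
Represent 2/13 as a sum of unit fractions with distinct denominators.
1/7 + 1/91

Greedy algorithm:
2/13: ceiling(13/2) = 7, use 1/7
1/91: ceiling(91/1) = 91, use 1/91
Result: 2/13 = 1/7 + 1/91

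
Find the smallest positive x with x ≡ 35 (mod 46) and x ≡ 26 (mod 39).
1001

Using Chinese Remainder Theorem:
M = 46 × 39 = 1794
M1 = 39, M2 = 46
y1 = 39^(-1) mod 46 = 13
y2 = 46^(-1) mod 39 = 28
x = (35×39×13 + 26×46×28) mod 1794 = 1001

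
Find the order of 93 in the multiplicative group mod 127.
126

127 is prime, so ord(93) divides φ(127) = 126.
Divisors of 126: 1, 2, 3, 6, 7, 9, 14, 18, 21, 42, 63, 126.
Repeated squaring: 93^1 ≡ 93, 93^2 ≡ 13, 93^4 ≡ 42, 93^8 ≡ 113, 93^16 ≡ 69, 93^32 ≡ 62, 93^64 ≡ 34 (mod 127).
Test 93^d mod 127 for each divisor d in increasing order:
93^1 ≡ 93
93^2 ≡ 13
93^3 = 93^2·93^1 ≡ 66
93^6 = 93^4·93^2 ≡ 38
93^7 = 93^4·93^2·93^1 ≡ 105
93^9 = 93^8·93^1 ≡ 95
93^14 = 93^8·93^4·93^2 ≡ 103
93^18 = 93^16·93^2 ≡ 8
93^21 = 93^16·93^4·93^1 ≡ 20
93^42 = 93^32·93^8·93^2 ≡ 19
93^63 = 93^32·93^16·93^8·93^4·93^2·93^1 ≡ 126
93^126 = 93^64·93^32·93^16·93^8·93^4·93^2 ≡ 1  ← first divisor giving 1
The order is 126.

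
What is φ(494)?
216

494 = 2 × 13 × 19
φ(n) = n × ∏(1 - 1/p) for each prime p dividing n
φ(494) = 494 × (1 - 1/2) × (1 - 1/13) × (1 - 1/19) = 216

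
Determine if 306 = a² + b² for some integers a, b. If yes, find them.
9² + 15² (a=9, b=15)

Factorization: 306 = 2 × 3^2 × 17
By Fermat: n is sum of two squares iff every prime p ≡ 3 (mod 4) appears to even power.
All primes ≡ 3 (mod 4) appear to even power.
Search a = 0, 1, 2, … for 306 - a² a perfect square: first hit at a = 9: 306 - 81 = 225 = 15².
306 = 9² + 15² = 81 + 225 ✓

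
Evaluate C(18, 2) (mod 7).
6

Using Lucas' theorem:
Write n=18 and k=2 in base 7:
n in base 7: [2, 4]
k in base 7: [0, 2]
C(18,2) mod 7 = ∏ C(n_i, k_i) mod 7
Digit binomials (mod 7): C(2,0) = 1; C(4,2) = 6
Product: 1 × 6 = 6 ≡ 6 (mod 7)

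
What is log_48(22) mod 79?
18

Baby-step giant-step with step n = ⌈√79⌉ = 9.
Baby steps 48^j mod 79 (j:value) for j=0..8: 0:1, 1:48, 2:13, 3:71, 4:11, 5:54, 6:64, 7:70, 8:42.
Giant-step multiplier: 48^(-9) ≡ 48^(78-9) = 48^69 ≡ 27 (mod 79).
Giant steps γ_i = 22·27^i mod 79: γ_0=22, γ_1=41, γ_2=1 (in table at j=0).
x = i·n + j = 2·9 + 0 = 18.
Check: 48^18 ≡ 22 (mod 79).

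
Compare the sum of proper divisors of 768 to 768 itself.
abundant

Proper divisors of 768: sum = 1 + 2 + 3 + 4 + 6 + 8 + 12 + 16 + ... + 128 + 192 + 256 + 384 (17 divisors) = 1276
Since 1276 > 768, 768 is abundant.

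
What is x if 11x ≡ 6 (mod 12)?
x ≡ 6 (mod 12)

gcd(11, 12) = 1, which divides 6, so solutions exist.
Find 11^(-1) mod 12 by the extended Euclidean algorithm:
12 = 1 × 11 + 1  ⟹  1 = (1)·12 + (-1)·11
So (-1)·11 ≡ 1 (mod 12), i.e. 11^(-1) ≡ -1 ≡ 11 (mod 12).
x ≡ 11 × 6 = 66 ≡ 6 (mod 12).
Check: 11 × 6 = 66 ≡ 6 (mod 12).
Unique solution: x ≡ 6 (mod 12)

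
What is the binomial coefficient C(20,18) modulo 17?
3

Using Lucas' theorem:
Write n=20 and k=18 in base 17:
n in base 17: [1, 3]
k in base 17: [1, 1]
C(20,18) mod 17 = ∏ C(n_i, k_i) mod 17
Digit binomials (mod 17): C(1,1) = 1; C(3,1) = 3
Product: 1 × 3 = 3 ≡ 3 (mod 17)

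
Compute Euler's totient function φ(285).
144

285 = 3 × 5 × 19
φ(n) = n × ∏(1 - 1/p) for each prime p dividing n
φ(285) = 285 × (1 - 1/3) × (1 - 1/5) × (1 - 1/19) = 144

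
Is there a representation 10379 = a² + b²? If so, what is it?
Not possible

Factorization: 10379 = 97 × 107
By Fermat: n is sum of two squares iff every prime p ≡ 3 (mod 4) appears to even power.
Prime(s) ≡ 3 (mod 4) with odd exponent: [(107, 1)]
Therefore 10379 cannot be expressed as a² + b².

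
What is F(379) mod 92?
5

Matrix identity: Q^n = [[F_(n+1), F_n], [F_n, F_(n-1)]] with Q = [[1,1],[1,0]].
n = 379 = 101111011₂. Square-and-multiply, entries mod 92:
Q^1 = [[1,1],[1,0]]
Q^2 = (Q^1)² = [[2,1],[1,1]]
Q^5 = (Q^2)²·Q = [[8,5],[5,3]]
Q^11 = (Q^5)²·Q = [[52,89],[89,55]]
Q^23 = (Q^11)²·Q = [[0,45],[45,47]]
Q^47 = (Q^23)²·Q = [[0,1],[1,91]]
Q^94 = (Q^47)² = [[1,91],[91,2]]
Q^189 = (Q^94)²·Q = [[91,2],[2,89]]
Q^379 = (Q^189)²·Q = [[89,5],[5,84]]
F_379 mod 92 = Q^379[0][1] = 5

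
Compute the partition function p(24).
1575

p(n) counts ways to write n as a sum of positive integers (order ignored).
Euler's pentagonal recurrence: p(k) = p(k-1) + p(k-2) - p(k-5) - p(k-7) + p(k-12) + p(k-15) - ... (offsets j(3j∓1)/2, signs ++--, p(0)=1, p(<0)=0).
DP table for k = 0..23: p(0)=1, p(1)=1, p(2)=2, p(3)=3, p(4)=5, p(5)=7, p(6)=11, p(7)=15, p(8)=22, p(9)=30, p(10)=42, p(11)=56, p(12)=77, p(13)=101, p(14)=135, p(15)=176, p(16)=231, p(17)=297, p(18)=385, p(19)=490, p(20)=627, p(21)=792, p(22)=1002, p(23)=1255.
Final step: p(24) = p(23) + p(22) - p(19) - p(17) + p(12) + p(9) - p(2)
= 1255 + 1002 - 490 - 297 + 77 + 30 - 2
= 1575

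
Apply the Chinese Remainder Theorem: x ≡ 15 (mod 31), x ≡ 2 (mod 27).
542

Using Chinese Remainder Theorem:
M = 31 × 27 = 837
M1 = 27, M2 = 31
y1 = 27^(-1) mod 31 = 23
y2 = 31^(-1) mod 27 = 7
x = (15×27×23 + 2×31×7) mod 837 = 542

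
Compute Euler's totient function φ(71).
70

71 = 71
φ(n) = n × ∏(1 - 1/p) for each prime p dividing n
φ(71) = 71 × (1 - 1/71) = 70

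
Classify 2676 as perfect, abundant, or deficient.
abundant

Proper divisors of 2676: sum = 1 + 2 + 3 + 4 + 6 + 12 + 223 + 446 + 669 + 892 + 1338 = 3596
Since 3596 > 2676, 2676 is abundant.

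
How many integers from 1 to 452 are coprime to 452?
224

452 = 2^2 × 113
φ(n) = n × ∏(1 - 1/p) for each prime p dividing n
φ(452) = 452 × (1 - 1/2) × (1 - 1/113) = 224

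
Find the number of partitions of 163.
142798995930

p(n) counts ways to write n as a sum of positive integers (order ignored).
Euler's pentagonal recurrence: p(k) = p(k-1) + p(k-2) - p(k-5) - p(k-7) + p(k-12) + p(k-15) - ... (offsets j(3j∓1)/2, signs ++--, p(0)=1, p(<0)=0).
DP table for k = 0..162: p(0)=1, p(1)=1, p(2)=2, p(3)=3, p(4)=5, p(5)=7, p(6)=11, p(7)=15, p(8)=22, p(9)=30, p(10)=42, p(11)=56, p(12)=77, p(13)=101, p(14)=135, p(15)=176, p(16)=231, p(17)=297, p(18)=385, p(19)=490, p(20)=627, p(21)=792, p(22)=1002, p(23)=1255, p(24)=1575, p(25)=1958, p(26)=2436, p(27)=3010, p(28)=3718, p(29)=4565, p(30)=5604, p(31)=6842, p(32)=8349, p(33)=10143, p(34)=12310, p(35)=14883, p(36)=17977, p(37)=21637, p(38)=26015, p(39)=31185, p(40)=37338, p(41)=44583, p(42)=53174, p(43)=63261, p(44)=75175, p(45)=89134, p(46)=105558, p(47)=124754, p(48)=147273, p(49)=173525, p(50)=204226, p(51)=239943, p(52)=281589, p(53)=329931, p(54)=386155, p(55)=451276, p(56)=526823, p(57)=614154, p(58)=715220, p(59)=831820, p(60)=966467, p(61)=1121505, p(62)=1300156, p(63)=1505499, p(64)=1741630, p(65)=2012558, p(66)=2323520, p(67)=2679689, p(68)=3087735, p(69)=3554345, p(70)=4087968, p(71)=4697205, p(72)=5392783, p(73)=6185689, p(74)=7089500, p(75)=8118264, p(76)=9289091, p(77)=10619863, p(78)=12132164, p(79)=13848650, p(80)=15796476, p(81)=18004327, p(82)=20506255, p(83)=23338469, p(84)=26543660, p(85)=30167357, p(86)=34262962, p(87)=38887673, p(88)=44108109, p(89)=49995925, p(90)=56634173, p(91)=64112359, p(92)=72533807, p(93)=82010177, p(94)=92669720, p(95)=104651419, p(96)=118114304, p(97)=133230930, p(98)=150198136, p(99)=169229875, p(100)=190569292, p(101)=214481126, p(102)=241265379, p(103)=271248950, p(104)=304801365, p(105)=342325709, p(106)=384276336, p(107)=431149389, p(108)=483502844, p(109)=541946240, p(110)=607163746, p(111)=679903203, p(112)=761002156, p(113)=851376628, p(114)=952050665, p(115)=1064144451, p(116)=1188908248, p(117)=1327710076, p(118)=1482074143, p(119)=1653668665, p(120)=1844349560, p(121)=2056148051, p(122)=2291320912, p(123)=2552338241, p(124)=2841940500, p(125)=3163127352, p(126)=3519222692, p(127)=3913864295, p(128)=4351078600, p(129)=4835271870, p(130)=5371315400, p(131)=5964539504, p(132)=6620830889, p(133)=7346629512, p(134)=8149040695, p(135)=9035836076, p(136)=10015581680, p(137)=11097645016, p(138)=12292341831, p(139)=13610949895, p(140)=15065878135, p(141)=16670689208, p(142)=18440293320, p(143)=20390982757, p(144)=22540654445, p(145)=24908858009, p(146)=27517052599, p(147)=30388671978, p(148)=33549419497, p(149)=37027355200, p(150)=40853235313, p(151)=45060624582, p(152)=49686288421, p(153)=54770336324, p(154)=60356673280, p(155)=66493182097, p(156)=73232243759, p(157)=80630964769, p(158)=88751778802, p(159)=97662728555, p(160)=107438159466, p(161)=118159068427, p(162)=129913904637.
Final step: p(163) = p(162) + p(161) - p(158) - p(156) + p(151) + p(148) - p(141) - p(137) + p(128) + p(123) - p(112) - p(106) + p(93) + p(86) - p(71) - p(63) + p(46) + p(37) - p(18) - p(8)
= 129913904637 + 118159068427 - 88751778802 - 73232243759 + 45060624582 + 33549419497 - 16670689208 - 11097645016 + 4351078600 + 2552338241 - 761002156 - 384276336 + 82010177 + 34262962 - 4697205 - 1505499 + 105558 + 21637 - 385 - 22
= 142798995930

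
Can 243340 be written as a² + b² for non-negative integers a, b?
Not possible

Factorization: 243340 = 2^2 × 5 × 23^3
By Fermat: n is sum of two squares iff every prime p ≡ 3 (mod 4) appears to even power.
Prime(s) ≡ 3 (mod 4) with odd exponent: [(23, 3)]
Therefore 243340 cannot be expressed as a² + b².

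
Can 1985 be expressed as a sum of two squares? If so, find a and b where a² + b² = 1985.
7² + 44² (a=7, b=44)

Factorization: 1985 = 5 × 397
By Fermat: n is sum of two squares iff every prime p ≡ 3 (mod 4) appears to even power.
All primes ≡ 3 (mod 4) appear to even power.
Search a = 0, 1, 2, … for 1985 - a² a perfect square: first hit at a = 7: 1985 - 49 = 1936 = 44².
1985 = 7² + 44² = 49 + 1936 ✓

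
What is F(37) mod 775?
292

Matrix identity: Q^n = [[F_(n+1), F_n], [F_n, F_(n-1)]] with Q = [[1,1],[1,0]].
n = 37 = 100101₂. Square-and-multiply, entries mod 775:
Q^1 = [[1,1],[1,0]]
Q^2 = (Q^1)² = [[2,1],[1,1]]
Q^4 = (Q^2)² = [[5,3],[3,2]]
Q^9 = (Q^4)²·Q = [[55,34],[34,21]]
Q^18 = (Q^9)² = [[306,259],[259,47]]
Q^37 = (Q^18)²·Q = [[269,292],[292,752]]
F_37 mod 775 = Q^37[0][1] = 292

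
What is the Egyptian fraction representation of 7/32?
1/5 + 1/54 + 1/4320

Greedy algorithm:
7/32: ceiling(32/7) = 5, use 1/5
3/160: ceiling(160/3) = 54, use 1/54
1/4320: ceiling(4320/1) = 4320, use 1/4320
Result: 7/32 = 1/5 + 1/54 + 1/4320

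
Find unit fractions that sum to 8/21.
1/3 + 1/21

Greedy algorithm:
8/21: ceiling(21/8) = 3, use 1/3
1/21: ceiling(21/1) = 21, use 1/21
Result: 8/21 = 1/3 + 1/21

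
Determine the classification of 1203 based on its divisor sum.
deficient

Proper divisors of 1203: sum = 1 + 3 + 401 = 405
Since 405 < 1203, 1203 is deficient.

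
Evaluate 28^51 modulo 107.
55

Repeated squaring. Binary of 51 = 110011.
28^1 ≡ 28 (mod 107); 28^2 ≡ 35 (mod 107); 28^4 ≡ 48 (mod 107); 28^8 ≡ 57 (mod 107); 28^16 ≡ 39 (mod 107); 28^32 ≡ 23 (mod 107)
28^51 = 28^1 × 28^2 × 28^16 × 28^32 ≡ 55 (mod 107)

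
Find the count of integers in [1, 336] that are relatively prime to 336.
96

336 = 2^4 × 3 × 7
φ(n) = n × ∏(1 - 1/p) for each prime p dividing n
φ(336) = 336 × (1 - 1/2) × (1 - 1/3) × (1 - 1/7) = 96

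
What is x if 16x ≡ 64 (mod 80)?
x ≡ 4 (mod 5)

gcd(16, 80) = 16, which divides 64, so solutions exist.
Divide through by 16: x ≡ 4 (mod 5).
The coefficient of x is now 1, so x ≡ 4 (mod 5).
Check: 16 × 4 = 64 ≡ 64 (mod 80).
x ≡ 4 (mod 5), giving 16 solutions mod 80.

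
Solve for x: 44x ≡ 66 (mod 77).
x ≡ 5 (mod 7)

gcd(44, 77) = 11, which divides 66, so solutions exist.
Divide through by 11: 4x ≡ 6 (mod 7).
Find 4^(-1) mod 7 by the extended Euclidean algorithm:
7 = 1 × 4 + 3  ⟹  3 = (1)·7 + (-1)·4
4 = 1 × 3 + 1  ⟹  1 = (-1)·7 + (2)·4
So (2)·4 ≡ 1 (mod 7), i.e. 4^(-1) ≡ 2 (mod 7).
x ≡ 2 × 6 = 12 ≡ 5 (mod 7).
Check: 44 × 5 = 220 ≡ 66 (mod 77).
x ≡ 5 (mod 7), giving 11 solutions mod 77.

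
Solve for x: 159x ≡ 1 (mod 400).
239

gcd(159, 400) = 1, so the inverse exists.
Extended Euclidean algorithm on (400, 159):
400 = 2 × 159 + 82  ⟹  82 = (1)·400 + (-2)·159
159 = 1 × 82 + 77  ⟹  77 = (-1)·400 + (3)·159
82 = 1 × 77 + 5  ⟹  5 = (2)·400 + (-5)·159
77 = 15 × 5 + 2  ⟹  2 = (-31)·400 + (78)·159
5 = 2 × 2 + 1  ⟹  1 = (64)·400 + (-161)·159
So (-161)·159 ≡ 1 (mod 400), i.e. 159^(-1) ≡ -161 ≡ 239 (mod 400).
Check: 159 × 239 = 38001 ≡ 1 (mod 400)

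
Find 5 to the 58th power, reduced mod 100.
25

Repeated squaring. Binary of 58 = 111010.
5^1 ≡ 5 (mod 100); 5^2 ≡ 25 (mod 100); 5^4 ≡ 25 (mod 100); 5^8 ≡ 25 (mod 100); 5^16 ≡ 25 (mod 100); 5^32 ≡ 25 (mod 100)
5^58 = 5^2 × 5^8 × 5^16 × 5^32 ≡ 25 (mod 100)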